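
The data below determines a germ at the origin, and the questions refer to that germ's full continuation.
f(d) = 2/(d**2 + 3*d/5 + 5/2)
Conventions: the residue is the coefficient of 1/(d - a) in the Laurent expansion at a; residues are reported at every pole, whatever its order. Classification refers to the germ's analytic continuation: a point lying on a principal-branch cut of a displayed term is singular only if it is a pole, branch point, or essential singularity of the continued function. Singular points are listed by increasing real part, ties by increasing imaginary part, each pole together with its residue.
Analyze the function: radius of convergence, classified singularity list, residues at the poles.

Radius of convergence at 0: (1/2)*sqrt(10).
At (-3/10) - ((1/10)*sqrt(241))*i: a pole of order 1; residue ((10/241)*sqrt(241))*i.
At (-3/10) + ((1/10)*sqrt(241))*i: a pole of order 1; residue -((10/241)*sqrt(241))*i.

Denominator factor (d**2 + 3*d/5 + 5/2): discriminant -241/25, complex-conjugate roots (-3/10) + ((1/10)*sqrt(241))*i and (-3/10) - ((1/10)*sqrt(241))*i; poles of order 1, moduli (1/2)*sqrt(10) and (1/2)*sqrt(10).
The radius of convergence is the smallest modulus among the singular points: (1/2)*sqrt(10).
The factor d**2 + 3*d/5 + 5/2 splits as (d - a)(d - a') with a = (-3/10) - ((1/10)*sqrt(241))*i, a' = (-3/10) + ((1/10)*sqrt(241))*i. At the order-1 pole a set g(d) = (d - a)*f(d) = [2] / (d - a').
Simple pole: residue = g(a) at a = (-3/10) - ((1/10)*sqrt(241))*i, which is ((10/241)*sqrt(241))*i.
The factor d**2 + 3*d/5 + 5/2 splits as (d - a)(d - a') with a = (-3/10) + ((1/10)*sqrt(241))*i, a' = (-3/10) - ((1/10)*sqrt(241))*i. At the order-1 pole a set g(d) = (d - a)*f(d) = [2] / (d - a').
Simple pole: residue = g(a) at a = (-3/10) + ((1/10)*sqrt(241))*i, which is -((10/241)*sqrt(241))*i.
List the singular points by increasing real part (a conjugate pair: the negative imaginary part first).


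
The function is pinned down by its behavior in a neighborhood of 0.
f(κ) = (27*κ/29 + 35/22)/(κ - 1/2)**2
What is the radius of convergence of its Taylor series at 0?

The radius of convergence is 1/2.

Denominator factor (κ - 1/2)^2: pole of order 2 at 1/2, modulus 1/2.
The radius of convergence is the smallest modulus among the singular points: 1/2.


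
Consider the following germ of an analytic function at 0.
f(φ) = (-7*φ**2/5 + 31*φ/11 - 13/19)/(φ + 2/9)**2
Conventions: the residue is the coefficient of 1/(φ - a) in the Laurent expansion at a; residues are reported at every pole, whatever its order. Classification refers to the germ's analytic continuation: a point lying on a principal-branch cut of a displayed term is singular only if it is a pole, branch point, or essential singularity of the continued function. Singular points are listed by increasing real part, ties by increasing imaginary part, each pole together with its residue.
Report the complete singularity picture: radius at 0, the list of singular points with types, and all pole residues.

Denominator factor (φ + 2/9)^2: pole of order 2 at -2/9, modulus 2/9.
The radius of convergence is the smallest modulus among the singular points: 2/9.
At the order-2 pole -2/9 set g(φ) = (φ - (-2/9))^2*f(φ) = -7*φ**2/5 + 31*φ/11 - 13/19.
Order-2 pole: residue = g'(a); g'(-2/9) = 1703/495, so the residue is 1703/495.

Radius of convergence at 0: 2/9.
At -2/9: a pole of order 2; residue 1703/495.


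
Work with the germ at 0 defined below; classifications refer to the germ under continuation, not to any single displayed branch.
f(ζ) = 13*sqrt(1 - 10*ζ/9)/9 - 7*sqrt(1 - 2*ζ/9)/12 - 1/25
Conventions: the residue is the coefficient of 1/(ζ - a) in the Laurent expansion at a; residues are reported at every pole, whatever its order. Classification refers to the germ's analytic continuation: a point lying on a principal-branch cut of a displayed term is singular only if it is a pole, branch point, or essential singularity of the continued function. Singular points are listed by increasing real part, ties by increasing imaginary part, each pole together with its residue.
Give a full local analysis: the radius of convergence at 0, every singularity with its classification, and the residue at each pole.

Radius of convergence at 0: 9/10.
At 9/10: an algebraic (square-root) branch point.
At 9/2: an algebraic (square-root) branch point.

Branch term (-7/12)*sqrt(1 - ζ/(9/2)): its argument vanishes at ζ = 9/2, a square-root branch point, modulus 9/2.
Branch term (13/9)*sqrt(1 - ζ/(9/10)): its argument vanishes at ζ = 9/10, a square-root branch point, modulus 9/10.
The radius of convergence is the smallest modulus among the singular points: 9/10.
List the singular points by increasing real part (a conjugate pair: the negative imaginary part first).


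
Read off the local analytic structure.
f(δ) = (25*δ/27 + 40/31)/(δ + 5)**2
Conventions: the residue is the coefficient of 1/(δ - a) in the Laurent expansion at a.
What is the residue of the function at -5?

The residue is 25/27.

At the order-2 pole -5 set g(δ) = (δ - (-5))^2*f(δ) = 25*δ/27 + 40/31.
Order-2 pole: residue = g'(a); g'(-5) = 25/27, so the residue is 25/27.


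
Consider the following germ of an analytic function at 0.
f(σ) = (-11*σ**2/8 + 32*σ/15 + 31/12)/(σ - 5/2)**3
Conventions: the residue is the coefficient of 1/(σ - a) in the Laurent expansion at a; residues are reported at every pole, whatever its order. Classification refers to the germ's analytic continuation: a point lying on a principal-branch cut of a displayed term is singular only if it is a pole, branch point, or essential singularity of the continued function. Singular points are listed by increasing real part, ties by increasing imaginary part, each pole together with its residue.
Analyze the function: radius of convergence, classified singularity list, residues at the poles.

Radius of convergence at 0: 5/2.
At 5/2: a pole of order 3; residue -11/8.

Denominator factor (σ - 5/2)^3: pole of order 3 at 5/2, modulus 5/2.
The radius of convergence is the smallest modulus among the singular points: 5/2.
At the order-3 pole 5/2 set g(σ) = (σ - (5/2))^3*f(σ) = -11*σ**2/8 + 32*σ/15 + 31/12.
Order-3 pole: residue = g''(a)/2; g''(5/2) = -11/4, so the residue is -11/8.


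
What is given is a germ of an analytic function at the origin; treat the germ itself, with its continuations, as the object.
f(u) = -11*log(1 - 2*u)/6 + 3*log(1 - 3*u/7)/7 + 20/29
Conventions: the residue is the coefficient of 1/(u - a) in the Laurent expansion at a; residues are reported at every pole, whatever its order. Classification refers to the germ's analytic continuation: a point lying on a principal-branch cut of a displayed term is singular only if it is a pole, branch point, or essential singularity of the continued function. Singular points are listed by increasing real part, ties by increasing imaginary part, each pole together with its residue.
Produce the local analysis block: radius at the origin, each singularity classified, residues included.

Radius of convergence at 0: 1/2.
At 1/2: a logarithmic branch point.
At 7/3: a logarithmic branch point.

Branch term (3/7)*log(1 - u/(7/3)): its argument vanishes at u = 7/3, a logarithmic branch point, modulus 7/3.
Branch term (-11/6)*log(1 - u/(1/2)): its argument vanishes at u = 1/2, a logarithmic branch point, modulus 1/2.
The radius of convergence is the smallest modulus among the singular points: 1/2.
List the singular points by increasing real part (a conjugate pair: the negative imaginary part first).


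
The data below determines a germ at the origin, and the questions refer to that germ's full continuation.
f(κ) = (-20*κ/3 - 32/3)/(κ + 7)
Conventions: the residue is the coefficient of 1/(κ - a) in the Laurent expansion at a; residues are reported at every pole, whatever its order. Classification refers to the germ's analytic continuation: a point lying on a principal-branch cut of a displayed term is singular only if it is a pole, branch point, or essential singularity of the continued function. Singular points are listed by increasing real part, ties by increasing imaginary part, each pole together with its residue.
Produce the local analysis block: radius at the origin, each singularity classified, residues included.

Denominator factor (κ + 7): pole of order 1 at -7, modulus 7.
The radius of convergence is the smallest modulus among the singular points: 7.
At the order-1 pole -7 set g(κ) = (κ - (-7))*f(κ) = -20*κ/3 - 32/3.
Simple pole: residue = g(a) at a = -7, which is 36.

Radius of convergence at 0: 7.
At -7: a pole of order 1; residue 36.


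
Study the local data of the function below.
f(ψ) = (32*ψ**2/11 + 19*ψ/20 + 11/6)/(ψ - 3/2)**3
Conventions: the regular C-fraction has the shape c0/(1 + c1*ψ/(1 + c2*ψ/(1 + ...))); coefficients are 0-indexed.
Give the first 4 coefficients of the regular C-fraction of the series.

The regular C-fraction coefficients are [-44/81, -277/110, 38167/91410, -3577340840/1046653641].

Taylor coefficients (expand at 0): a_0 = -44/81, a_1 = -554/405, a_2 = -38404/13365, a_3 = -491248/120285.
c0 = a_0 = -44/81. Peel one level at a time: if S = 1 + c*ψ/S' with S'(0) = 1, then c is the ψ-coefficient of S and S' = c*ψ/(S - 1).
S_1 = c0/f = 1 + (-277/110)*ψ + (38167/36300)*ψ^2 + ...; c1 = -277/110.
S_2 = c1*ψ/(S_1 - 1) = 1 + (38167/91410)*ψ + (357734084/250673643)*ψ^2 + ...; c2 = 38167/91410.
S_3 = c2*ψ/(S_2 - 1) = 1 + (-3577340840/1046653641)*ψ + ...; c3 = -3577340840/1046653641.


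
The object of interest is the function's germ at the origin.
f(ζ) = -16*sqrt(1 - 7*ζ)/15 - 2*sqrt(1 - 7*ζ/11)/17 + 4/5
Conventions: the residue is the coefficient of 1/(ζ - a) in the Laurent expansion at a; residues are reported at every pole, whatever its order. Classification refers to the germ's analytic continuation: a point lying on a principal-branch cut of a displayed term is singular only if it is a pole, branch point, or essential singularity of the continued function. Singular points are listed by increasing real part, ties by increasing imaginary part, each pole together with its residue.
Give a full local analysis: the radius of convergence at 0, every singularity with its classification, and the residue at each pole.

Branch term (-2/17)*sqrt(1 - ζ/(11/7)): its argument vanishes at ζ = 11/7, a square-root branch point, modulus 11/7.
Branch term (-16/15)*sqrt(1 - ζ/(1/7)): its argument vanishes at ζ = 1/7, a square-root branch point, modulus 1/7.
The radius of convergence is the smallest modulus among the singular points: 1/7.
List the singular points by increasing real part (a conjugate pair: the negative imaginary part first).

Radius of convergence at 0: 1/7.
At 1/7: an algebraic (square-root) branch point.
At 11/7: an algebraic (square-root) branch point.


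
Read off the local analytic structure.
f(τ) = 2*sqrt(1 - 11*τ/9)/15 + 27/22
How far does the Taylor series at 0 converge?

Branch term (2/15)*sqrt(1 - τ/(9/11)): its argument vanishes at τ = 9/11, a square-root branch point, modulus 9/11.
The radius of convergence is the smallest modulus among the singular points: 9/11.

The radius of convergence is 9/11.


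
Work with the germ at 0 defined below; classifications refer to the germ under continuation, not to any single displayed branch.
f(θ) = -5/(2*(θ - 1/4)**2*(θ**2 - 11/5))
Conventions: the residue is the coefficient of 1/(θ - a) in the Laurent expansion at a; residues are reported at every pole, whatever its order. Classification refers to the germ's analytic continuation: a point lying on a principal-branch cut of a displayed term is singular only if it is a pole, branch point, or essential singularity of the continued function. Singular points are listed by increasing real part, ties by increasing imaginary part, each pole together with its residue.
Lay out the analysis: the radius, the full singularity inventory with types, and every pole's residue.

Radius of convergence at 0: 1/4.
At -(1/5)*sqrt(55): a pole of order 1; residue -4000/29241 + (18100/321651)*sqrt(55).
At 1/4: a pole of order 2; residue 8000/29241.
At (1/5)*sqrt(55): a pole of order 1; residue -4000/29241 - (18100/321651)*sqrt(55).

Denominator factor (θ**2 - 11/5): discriminant 44/5, real irrational roots (1/5)*sqrt(55) and -(1/5)*sqrt(55); poles of order 1, moduli (1/5)*sqrt(55) and (1/5)*sqrt(55).
Denominator factor (θ - 1/4)^2: pole of order 2 at 1/4, modulus 1/4.
The radius of convergence is the smallest modulus among the singular points: 1/4.
The factor θ**2 - 11/5 splits as (θ - a)(θ - a') with a = -(1/5)*sqrt(55), a' = (1/5)*sqrt(55). At the order-1 pole a set g(θ) = (θ - a)*f(θ) = [-5/(2*(θ - 1/4)**2)] / (θ - a').
Simple pole: residue = g(a) at a = -(1/5)*sqrt(55), which is -4000/29241 + (18100/321651)*sqrt(55).
At the order-2 pole 1/4 set g(θ) = (θ - (1/4))^2*f(θ) = -5/(2*(θ**2 - 11/5)).
Order-2 pole: residue = g'(a); g'(1/4) = 8000/29241, so the residue is 8000/29241.
The factor θ**2 - 11/5 splits as (θ - a)(θ - a') with a = (1/5)*sqrt(55), a' = -(1/5)*sqrt(55). At the order-1 pole a set g(θ) = (θ - a)*f(θ) = [-5/(2*(θ - 1/4)**2)] / (θ - a').
Simple pole: residue = g(a) at a = (1/5)*sqrt(55), which is -4000/29241 - (18100/321651)*sqrt(55).
List the singular points by increasing real part (a conjugate pair: the negative imaginary part first).


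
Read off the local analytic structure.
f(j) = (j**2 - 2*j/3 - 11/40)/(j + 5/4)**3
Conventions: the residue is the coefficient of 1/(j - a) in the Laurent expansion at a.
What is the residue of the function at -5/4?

At the order-3 pole -5/4 set g(j) = (j - (-5/4))^3*f(j) = j**2 - 2*j/3 - 11/40.
Order-3 pole: residue = g''(a)/2; g''(-5/4) = 2, so the residue is 1.

The residue is 1.


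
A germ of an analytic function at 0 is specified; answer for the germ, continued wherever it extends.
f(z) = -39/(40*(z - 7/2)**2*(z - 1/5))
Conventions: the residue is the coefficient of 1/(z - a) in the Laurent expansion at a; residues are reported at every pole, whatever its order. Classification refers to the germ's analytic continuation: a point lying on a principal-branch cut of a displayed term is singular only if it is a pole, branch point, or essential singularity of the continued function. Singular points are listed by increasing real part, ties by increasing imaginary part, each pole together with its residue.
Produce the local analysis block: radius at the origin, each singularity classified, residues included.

Radius of convergence at 0: 1/5.
At 1/5: a pole of order 1; residue -65/726.
At 7/2: a pole of order 2; residue 65/726.

Denominator factor (z - 1/5): pole of order 1 at 1/5, modulus 1/5.
Denominator factor (z - 7/2)^2: pole of order 2 at 7/2, modulus 7/2.
The radius of convergence is the smallest modulus among the singular points: 1/5.
At the order-1 pole 1/5 set g(z) = (z - (1/5))*f(z) = -39/(40*(z - 7/2)**2).
Simple pole: residue = g(a) at a = 1/5, which is -65/726.
At the order-2 pole 7/2 set g(z) = (z - (7/2))^2*f(z) = -39/(40*(z - 1/5)).
Order-2 pole: residue = g'(a); g'(7/2) = 65/726, so the residue is 65/726.
List the singular points by increasing real part (a conjugate pair: the negative imaginary part first).


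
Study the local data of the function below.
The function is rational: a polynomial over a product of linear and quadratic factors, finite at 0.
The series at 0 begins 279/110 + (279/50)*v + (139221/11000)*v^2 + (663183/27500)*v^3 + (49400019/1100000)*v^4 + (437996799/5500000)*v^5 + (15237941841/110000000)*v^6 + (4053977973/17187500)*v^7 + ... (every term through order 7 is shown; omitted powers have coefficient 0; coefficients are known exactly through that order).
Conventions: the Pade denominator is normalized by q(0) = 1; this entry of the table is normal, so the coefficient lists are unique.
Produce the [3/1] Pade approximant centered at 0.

The Pade approximant has numerator coefficients [279/110, 1792017/2091760, 4738257/2091760, 4572531/8367040]; denominator coefficients [1, -177061/95080].

Taylor coefficients needed (read off): a_0 = 279/110, a_1 = 279/50, a_2 = 139221/11000, a_3 = 663183/27500, a_4 = 49400019/1100000.
Write the denominator as Q(v) = 1 + q1*v. Requiring Q*f - P = O(v^5) with deg P <= 3 kills the coefficients of v^4..v^4 in Q*f:
  v^4: a_4 + q1*a_3 = 0, i.e. 49400019/1100000 + (663183/27500)*q1 = 0.
Solving this linear system: q1 = -177061/95080.
The numerator is Q*f truncated at degree 3: P0 = a_0 = 279/110; P1 = a_1 + q1*a_0 = 1792017/2091760; P2 = a_2 + q1*a_1 = 4738257/2091760; P3 = a_3 + q1*a_2 = 4572531/8367040.


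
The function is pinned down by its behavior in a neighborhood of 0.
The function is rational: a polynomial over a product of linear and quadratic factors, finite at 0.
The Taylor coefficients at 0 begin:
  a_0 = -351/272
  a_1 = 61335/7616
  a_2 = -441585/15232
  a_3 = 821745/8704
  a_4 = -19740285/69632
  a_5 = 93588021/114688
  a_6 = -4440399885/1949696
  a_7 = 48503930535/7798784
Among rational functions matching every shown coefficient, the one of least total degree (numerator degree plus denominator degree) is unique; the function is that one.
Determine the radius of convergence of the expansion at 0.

The radius of convergence is -7/12 + (1/12)*sqrt(145).

No rational of total degree below 6 reproduces all 8 coefficients; solving the [1/5] Pade equations on them gives f(ψ) = (40*ψ/7 - 39/17)/((ψ + 4)*(ψ**2 - 7*ψ/6 - 2/3)**2), whose expansion matches every shown term.
Denominator factor (ψ + 4): pole of order 1 at -4, modulus 4.
Denominator factor (ψ**2 - 7*ψ/6 - 2/3)^2: discriminant 145/36, real irrational roots 7/12 + (1/12)*sqrt(145) and 7/12 - (1/12)*sqrt(145); poles of order 2, moduli 7/12 + (1/12)*sqrt(145) and -7/12 + (1/12)*sqrt(145).
The radius of convergence is the smallest modulus among the singular points: -7/12 + (1/12)*sqrt(145).


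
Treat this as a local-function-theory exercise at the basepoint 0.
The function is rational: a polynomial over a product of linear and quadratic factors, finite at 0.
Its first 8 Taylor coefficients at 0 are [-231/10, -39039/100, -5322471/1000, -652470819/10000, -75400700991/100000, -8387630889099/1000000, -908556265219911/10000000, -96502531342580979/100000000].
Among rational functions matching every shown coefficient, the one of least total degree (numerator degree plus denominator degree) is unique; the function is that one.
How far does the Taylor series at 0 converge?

No rational of total degree below 5 reproduces all 8 coefficients; solving the [0/5] Pade equations on them gives f(τ) = -7/(3*(τ + 10/11)*(τ**2 + 3*τ - 1/3)**2), whose expansion matches every shown term.
Denominator factor (τ**2 + 3*τ - 1/3)^2: discriminant 31/3, real irrational roots -3/2 + (1/6)*sqrt(93) and -3/2 - (1/6)*sqrt(93); poles of order 2, moduli -3/2 + (1/6)*sqrt(93) and 3/2 + (1/6)*sqrt(93).
Denominator factor (τ + 10/11): pole of order 1 at -10/11, modulus 10/11.
The radius of convergence is the smallest modulus among the singular points: -3/2 + (1/6)*sqrt(93).

The radius of convergence is -3/2 + (1/6)*sqrt(93).


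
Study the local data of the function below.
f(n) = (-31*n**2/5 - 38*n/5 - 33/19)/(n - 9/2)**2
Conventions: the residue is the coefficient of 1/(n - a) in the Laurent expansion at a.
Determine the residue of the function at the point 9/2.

At the order-2 pole 9/2 set g(n) = (n - (9/2))^2*f(n) = -31*n**2/5 - 38*n/5 - 33/19.
Order-2 pole: residue = g'(a); g'(9/2) = -317/5, so the residue is -317/5.

The residue is -317/5.


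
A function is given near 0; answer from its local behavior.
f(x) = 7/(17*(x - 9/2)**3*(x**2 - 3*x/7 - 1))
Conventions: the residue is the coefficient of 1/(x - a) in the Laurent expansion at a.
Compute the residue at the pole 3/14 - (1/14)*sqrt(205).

The factor x**2 - 3*x/7 - 1 splits as (x - a)(x - a') with a = 3/14 - (1/14)*sqrt(205), a' = 3/14 + (1/14)*sqrt(205). At the order-1 pole a set g(x) = (x - a)*f(x) = [7/(17*(x - 9/2)**3)] / (x - a').
Simple pole: residue = g(a) at a = 3/14 - (1/14)*sqrt(205), which is -862792/387886025 + (3965472/15903327025)*sqrt(205).

The residue is -862792/387886025 + (3965472/15903327025)*sqrt(205).


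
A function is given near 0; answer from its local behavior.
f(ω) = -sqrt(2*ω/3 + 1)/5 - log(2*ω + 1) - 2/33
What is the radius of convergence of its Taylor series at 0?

The radius of convergence is 1/2.

Branch term (-1)*log(1 - ω/(-1/2)): its argument vanishes at ω = -1/2, a logarithmic branch point, modulus 1/2.
Branch term (-1/5)*sqrt(1 - ω/(-3/2)): its argument vanishes at ω = -3/2, a square-root branch point, modulus 3/2.
The radius of convergence is the smallest modulus among the singular points: 1/2.


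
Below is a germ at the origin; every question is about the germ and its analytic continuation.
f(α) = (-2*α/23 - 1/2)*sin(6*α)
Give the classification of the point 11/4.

There is no denominator, hence no pole anywhere.
The factor sin(6*α) is entire.
So the germ continues analytically to 11/4.

The point is a regular point.


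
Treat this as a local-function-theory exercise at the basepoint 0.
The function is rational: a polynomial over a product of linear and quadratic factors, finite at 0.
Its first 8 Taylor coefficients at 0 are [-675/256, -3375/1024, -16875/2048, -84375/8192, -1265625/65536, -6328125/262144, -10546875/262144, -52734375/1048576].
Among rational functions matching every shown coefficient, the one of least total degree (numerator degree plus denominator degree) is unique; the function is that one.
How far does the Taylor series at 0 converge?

The radius of convergence is 4/5.

No rational of total degree below 3 reproduces all 8 coefficients; solving the [0/3] Pade equations on them gives f(w) = -27/(20*(w - 4/5)**2*(w + 4/5)), whose expansion matches every shown term.
Denominator factor (w + 4/5): pole of order 1 at -4/5, modulus 4/5.
Denominator factor (w - 4/5)^2: pole of order 2 at 4/5, modulus 4/5.
The radius of convergence is the smallest modulus among the singular points: 4/5.


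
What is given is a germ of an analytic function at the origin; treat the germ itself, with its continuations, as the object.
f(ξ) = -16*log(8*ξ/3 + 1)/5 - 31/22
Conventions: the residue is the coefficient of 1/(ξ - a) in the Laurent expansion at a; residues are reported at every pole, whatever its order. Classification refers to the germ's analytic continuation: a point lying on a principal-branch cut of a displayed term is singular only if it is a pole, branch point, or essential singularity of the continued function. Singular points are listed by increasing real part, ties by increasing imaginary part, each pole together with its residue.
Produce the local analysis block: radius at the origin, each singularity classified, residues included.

Branch term (-16/5)*log(1 - ξ/(-3/8)): its argument vanishes at ξ = -3/8, a logarithmic branch point, modulus 3/8.
The radius of convergence is the smallest modulus among the singular points: 3/8.

Radius of convergence at 0: 3/8.
At -3/8: a logarithmic branch point.


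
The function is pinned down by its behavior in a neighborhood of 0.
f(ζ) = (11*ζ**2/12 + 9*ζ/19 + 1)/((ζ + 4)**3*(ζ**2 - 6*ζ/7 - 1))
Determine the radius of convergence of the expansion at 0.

Denominator factor (ζ**2 - 6*ζ/7 - 1): discriminant 232/49, real irrational roots 3/7 + (1/7)*sqrt(58) and 3/7 - (1/7)*sqrt(58); poles of order 1, moduli 3/7 + (1/7)*sqrt(58) and -3/7 + (1/7)*sqrt(58).
Denominator factor (ζ + 4)^3: pole of order 3 at -4, modulus 4.
The radius of convergence is the smallest modulus among the singular points: -3/7 + (1/7)*sqrt(58).

The radius of convergence is -3/7 + (1/7)*sqrt(58).


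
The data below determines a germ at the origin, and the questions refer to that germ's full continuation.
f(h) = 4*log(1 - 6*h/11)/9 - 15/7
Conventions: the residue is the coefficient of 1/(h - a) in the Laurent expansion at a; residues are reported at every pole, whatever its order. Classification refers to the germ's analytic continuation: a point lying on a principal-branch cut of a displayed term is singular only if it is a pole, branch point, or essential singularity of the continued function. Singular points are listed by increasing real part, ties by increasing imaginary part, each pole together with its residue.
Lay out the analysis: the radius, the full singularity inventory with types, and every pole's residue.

Radius of convergence at 0: 11/6.
At 11/6: a logarithmic branch point.

Branch term (4/9)*log(1 - h/(11/6)): its argument vanishes at h = 11/6, a logarithmic branch point, modulus 11/6.
The radius of convergence is the smallest modulus among the singular points: 11/6.


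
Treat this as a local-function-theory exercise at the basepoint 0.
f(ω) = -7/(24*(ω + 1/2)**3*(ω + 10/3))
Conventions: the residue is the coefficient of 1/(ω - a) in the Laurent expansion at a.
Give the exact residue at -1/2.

The residue is -63/4913.

At the order-3 pole -1/2 set g(ω) = (ω - (-1/2))^3*f(ω) = -7/(24*(ω + 10/3)).
Order-3 pole: residue = g''(a)/2; g''(-1/2) = -126/4913, so the residue is -63/4913.


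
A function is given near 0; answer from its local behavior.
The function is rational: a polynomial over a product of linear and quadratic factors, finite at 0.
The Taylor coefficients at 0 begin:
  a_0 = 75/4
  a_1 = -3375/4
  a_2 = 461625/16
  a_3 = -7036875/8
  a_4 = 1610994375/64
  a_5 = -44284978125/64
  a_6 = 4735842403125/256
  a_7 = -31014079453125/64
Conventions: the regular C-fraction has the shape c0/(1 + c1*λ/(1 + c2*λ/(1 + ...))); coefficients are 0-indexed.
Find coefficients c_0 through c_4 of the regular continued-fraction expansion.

Taylor coefficients (read off): a_0 = 75/4, a_1 = -3375/4, a_2 = 461625/16, a_3 = -7036875/8, a_4 = 1610994375/64.
c0 = a_0 = 75/4. Peel one level at a time: if S = 1 + c*λ/S' with S'(0) = 1, then c is the λ-coefficient of S and S' = c*λ/(S - 1).
S_1 = c0/f = 1 + (45)*λ + (1945/4)*λ^2 + ...; c1 = 45.
S_2 = c1*λ/(S_1 - 1) = 1 + (-389/36)*λ + (164281/1296)*λ^2 + ...; c2 = -389/36.
S_3 = c2*λ/(S_2 - 1) = 1 + (164281/14004)*λ + (98480/151321)*λ^2 + ...; c3 = 164281/14004.
S_4 = c3*λ/(S_3 - 1) = 1 + (-3545280/63905309)*λ + ...; c4 = -3545280/63905309.

The regular C-fraction coefficients are [75/4, 45, -389/36, 164281/14004, -3545280/63905309].


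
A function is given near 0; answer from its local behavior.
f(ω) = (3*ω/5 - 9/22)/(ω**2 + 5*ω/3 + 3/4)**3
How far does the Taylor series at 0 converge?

Denominator factor (ω**2 + 5*ω/3 + 3/4)^3: discriminant -2/9, complex-conjugate roots (-5/6) + ((1/6)*sqrt(2))*i and (-5/6) - ((1/6)*sqrt(2))*i; poles of order 3, moduli (1/2)*sqrt(3) and (1/2)*sqrt(3).
The radius of convergence is the smallest modulus among the singular points: (1/2)*sqrt(3).

The radius of convergence is (1/2)*sqrt(3).


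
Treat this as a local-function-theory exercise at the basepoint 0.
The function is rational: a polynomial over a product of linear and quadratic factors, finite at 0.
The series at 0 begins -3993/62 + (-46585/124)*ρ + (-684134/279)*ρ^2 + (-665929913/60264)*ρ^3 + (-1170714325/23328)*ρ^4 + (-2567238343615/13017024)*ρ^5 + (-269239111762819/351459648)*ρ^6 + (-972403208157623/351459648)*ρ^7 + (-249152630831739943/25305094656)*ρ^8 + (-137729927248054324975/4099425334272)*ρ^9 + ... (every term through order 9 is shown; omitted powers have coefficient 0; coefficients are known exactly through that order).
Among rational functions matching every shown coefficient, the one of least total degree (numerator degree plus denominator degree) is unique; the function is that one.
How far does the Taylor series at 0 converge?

The radius of convergence is -1/18 + (1/198)*sqrt(7249).

No rational of total degree below 8 reproduces all 10 coefficients; solving the [0/8] Pade equations on them gives f(ρ) = 3/(31*(ρ - 1/2)**2*(ρ**2 + ρ/9 - 2/11)**3), whose expansion matches every shown term.
Denominator factor (ρ - 1/2)^2: pole of order 2 at 1/2, modulus 1/2.
Denominator factor (ρ**2 + ρ/9 - 2/11)^3: discriminant 659/891, real irrational roots -1/18 + (1/198)*sqrt(7249) and -1/18 - (1/198)*sqrt(7249); poles of order 3, moduli -1/18 + (1/198)*sqrt(7249) and 1/18 + (1/198)*sqrt(7249).
The radius of convergence is the smallest modulus among the singular points: -1/18 + (1/198)*sqrt(7249).


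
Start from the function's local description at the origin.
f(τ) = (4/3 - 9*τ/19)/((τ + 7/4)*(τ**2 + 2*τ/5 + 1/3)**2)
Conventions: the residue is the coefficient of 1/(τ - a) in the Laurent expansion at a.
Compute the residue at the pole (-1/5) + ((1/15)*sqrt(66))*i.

The residue is (-1183200/7953571) - ((70503975/349957124)*sqrt(66))*i.


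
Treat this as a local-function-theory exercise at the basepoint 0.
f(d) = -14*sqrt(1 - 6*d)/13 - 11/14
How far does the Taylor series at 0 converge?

The radius of convergence is 1/6.

Branch term (-14/13)*sqrt(1 - d/(1/6)): its argument vanishes at d = 1/6, a square-root branch point, modulus 1/6.
The radius of convergence is the smallest modulus among the singular points: 1/6.


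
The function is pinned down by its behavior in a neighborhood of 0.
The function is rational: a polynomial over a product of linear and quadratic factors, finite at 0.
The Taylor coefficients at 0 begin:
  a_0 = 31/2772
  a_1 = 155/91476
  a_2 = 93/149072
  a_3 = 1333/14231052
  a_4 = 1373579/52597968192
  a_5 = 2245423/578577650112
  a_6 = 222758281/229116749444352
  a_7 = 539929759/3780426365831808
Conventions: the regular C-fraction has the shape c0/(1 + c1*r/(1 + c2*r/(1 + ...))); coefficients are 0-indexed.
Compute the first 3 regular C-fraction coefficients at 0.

The regular C-fraction coefficients are [31/2772, -5/33, -13/60].

Taylor coefficients (read off): a_0 = 31/2772, a_1 = 155/91476, a_2 = 93/149072.
c0 = a_0 = 31/2772. Peel one level at a time: if S = 1 + c*r/S' with S'(0) = 1, then c is the r-coefficient of S and S' = c*r/(S - 1).
S_1 = c0/f = 1 + (-5/33)*r + (-13/396)*r^2 + ...; c1 = -5/33.
S_2 = c1*r/(S_1 - 1) = 1 + (-13/60)*r + ...; c2 = -13/60.


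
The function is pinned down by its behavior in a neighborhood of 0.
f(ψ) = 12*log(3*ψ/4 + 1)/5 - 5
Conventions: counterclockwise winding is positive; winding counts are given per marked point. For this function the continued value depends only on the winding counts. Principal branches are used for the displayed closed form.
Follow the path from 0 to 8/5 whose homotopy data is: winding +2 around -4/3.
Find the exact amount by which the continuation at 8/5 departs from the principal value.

Continued minus principal equals (48/5)*pi*i.

The rational part is single-valued and drops out of the difference; each branch term changes only by its own monodromy.
(12/5)*log(1 - ψ/(-4/3)): each positive loop around -4/3 adds 2*pi*i to the log, so winding +2 contributes (12/5)*(2)*2*pi*i = (48/5)*pi*i.
Summing the contributions at ψ = 8/5 gives (48/5)*pi*i.


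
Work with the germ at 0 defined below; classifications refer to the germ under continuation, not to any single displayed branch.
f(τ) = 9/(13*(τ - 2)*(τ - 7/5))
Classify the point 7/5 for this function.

The point is a pole of order 1.

The denominator factor τ - 7/5 vanishes at 7/5 and appears to the power 1; the numerator there equals 9/13, nonzero, and no other factor vanishes.
Hence a pole whose order is the multiplicity, 1.


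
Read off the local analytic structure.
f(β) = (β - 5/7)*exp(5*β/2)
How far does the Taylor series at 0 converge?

The factor exp(5*β/2) is entire and contributes no finite singular point.
The polynomial part has no poles.
No finite singular points: the Taylor series at 0 converges everywhere.

The radius of convergence is infinite.


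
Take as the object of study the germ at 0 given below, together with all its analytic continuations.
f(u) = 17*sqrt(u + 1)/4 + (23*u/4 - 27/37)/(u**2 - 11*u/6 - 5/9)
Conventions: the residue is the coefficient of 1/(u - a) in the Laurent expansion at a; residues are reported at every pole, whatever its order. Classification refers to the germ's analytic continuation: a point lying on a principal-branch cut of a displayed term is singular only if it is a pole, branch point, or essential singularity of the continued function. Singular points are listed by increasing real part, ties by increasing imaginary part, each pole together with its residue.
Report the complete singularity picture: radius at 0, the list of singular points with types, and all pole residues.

Radius of convergence at 0: -11/12 + (1/12)*sqrt(201).
At -1: an algebraic (square-root) branch point.
At 11/12 - (1/12)*sqrt(201): a pole of order 1; residue 23/8 - (8065/59496)*sqrt(201).
At 11/12 + (1/12)*sqrt(201): a pole of order 1; residue 23/8 + (8065/59496)*sqrt(201).

Denominator factor (u**2 - 11*u/6 - 5/9): discriminant 67/12, real irrational roots 11/12 + (1/12)*sqrt(201) and 11/12 - (1/12)*sqrt(201); poles of order 1, moduli 11/12 + (1/12)*sqrt(201) and -11/12 + (1/12)*sqrt(201).
Branch term (17/4)*sqrt(1 - u/(-1)): its argument vanishes at u = -1, a square-root branch point, modulus 1.
The radius of convergence is the smallest modulus among the singular points: -11/12 + (1/12)*sqrt(201).
The branch term is analytic at 11/12 - (1/12)*sqrt(201) and contributes nothing to the residue; only the rational part matters.
The factor u**2 - 11*u/6 - 5/9 splits as (u - a)(u - a') with a = 11/12 - (1/12)*sqrt(201), a' = 11/12 + (1/12)*sqrt(201). At the order-1 pole a set g(u) = (u - a)*(rational part) = [23*u/4 - 27/37] / (u - a').
Simple pole: residue = g(a) at a = 11/12 - (1/12)*sqrt(201), which is 23/8 - (8065/59496)*sqrt(201).
The branch term is analytic at 11/12 + (1/12)*sqrt(201) and contributes nothing to the residue; only the rational part matters.
The factor u**2 - 11*u/6 - 5/9 splits as (u - a)(u - a') with a = 11/12 + (1/12)*sqrt(201), a' = 11/12 - (1/12)*sqrt(201). At the order-1 pole a set g(u) = (u - a)*(rational part) = [23*u/4 - 27/37] / (u - a').
Simple pole: residue = g(a) at a = 11/12 + (1/12)*sqrt(201), which is 23/8 + (8065/59496)*sqrt(201).
List the singular points by increasing real part (a conjugate pair: the negative imaginary part first).


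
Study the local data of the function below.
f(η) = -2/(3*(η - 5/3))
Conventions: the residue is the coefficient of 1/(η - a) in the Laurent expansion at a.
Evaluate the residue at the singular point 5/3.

The residue is -2/3.

At the order-1 pole 5/3 set g(η) = (η - (5/3))*f(η) = -2/3.
Simple pole: residue = g(a) at a = 5/3, which is -2/3.


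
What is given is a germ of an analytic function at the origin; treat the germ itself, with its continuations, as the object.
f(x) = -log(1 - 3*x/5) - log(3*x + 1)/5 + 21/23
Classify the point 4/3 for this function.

There is no denominator, hence no pole anywhere.
Branch term log(1 - x/(5/3)): argument at 4/3 is 1/5, nonzero, so 4/3 is not its branch point (a point on a principal cut is still regular for the continued germ).
Branch term log(1 - x/(-1/3)): argument at 4/3 is 5, nonzero, so 4/3 is not its branch point (a point on a principal cut is still regular for the continued germ).
So the germ continues analytically to 4/3.

The point is a regular point.


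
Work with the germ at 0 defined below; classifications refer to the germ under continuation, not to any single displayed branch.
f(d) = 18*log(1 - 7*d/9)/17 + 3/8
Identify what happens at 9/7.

The term (18/17)*log(1 - d/(9/7)) has argument 1 - 9/7/(9/7) = 0 at 9/7: a logarithmic (infinitely-sheeted) branch point; the remaining terms are analytic or single-valued there.

The point is a logarithmic branch point.


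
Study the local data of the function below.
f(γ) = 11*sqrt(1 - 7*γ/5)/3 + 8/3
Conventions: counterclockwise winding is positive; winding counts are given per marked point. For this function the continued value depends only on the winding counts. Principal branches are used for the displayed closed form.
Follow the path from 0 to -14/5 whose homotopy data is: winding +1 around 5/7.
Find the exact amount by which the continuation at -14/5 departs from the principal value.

The rational part is single-valued and drops out of the difference; each branch term changes only by its own monodromy.
(11/3)*sqrt(1 - γ/(5/7)): winding +1 is odd, the square root flips sign, contributing -2*(11/3)*sqrt(1 - (-14/5)/(5/7)) = -2*(11/3)*sqrt(123/25) = -(22/15)*sqrt(123).
Summing the contributions at γ = -14/5 gives -(22/15)*sqrt(123).

Continued minus principal equals -(22/15)*sqrt(123).


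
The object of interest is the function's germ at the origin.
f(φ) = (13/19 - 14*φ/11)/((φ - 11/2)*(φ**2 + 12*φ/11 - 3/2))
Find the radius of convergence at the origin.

Denominator factor (φ**2 + 12*φ/11 - 3/2): discriminant 870/121, real irrational roots -6/11 + (1/22)*sqrt(870) and -6/11 - (1/22)*sqrt(870); poles of order 1, moduli -6/11 + (1/22)*sqrt(870) and 6/11 + (1/22)*sqrt(870).
Denominator factor (φ - 11/2): pole of order 1 at 11/2, modulus 11/2.
The radius of convergence is the smallest modulus among the singular points: -6/11 + (1/22)*sqrt(870).

The radius of convergence is -6/11 + (1/22)*sqrt(870).


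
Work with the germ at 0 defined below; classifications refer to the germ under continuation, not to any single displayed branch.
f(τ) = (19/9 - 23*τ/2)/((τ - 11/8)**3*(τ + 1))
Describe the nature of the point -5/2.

The point is a regular point.

Denominator factors: τ + 1 = -3/2 at τ = -5/2; τ - 11/8 = -31/8 at τ = -5/2 — none vanishes.
So the germ continues analytically to -5/2.


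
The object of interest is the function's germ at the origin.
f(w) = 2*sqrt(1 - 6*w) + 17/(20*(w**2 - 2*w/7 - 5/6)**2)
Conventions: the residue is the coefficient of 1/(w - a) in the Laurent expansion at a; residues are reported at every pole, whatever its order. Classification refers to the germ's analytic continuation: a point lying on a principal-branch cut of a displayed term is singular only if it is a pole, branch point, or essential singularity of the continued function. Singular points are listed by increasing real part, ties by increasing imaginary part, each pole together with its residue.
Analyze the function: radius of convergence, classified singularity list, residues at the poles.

Denominator factor (w**2 - 2*w/7 - 5/6)^2: discriminant 502/147, real irrational roots 1/7 + (1/42)*sqrt(1506) and 1/7 - (1/42)*sqrt(1506); poles of order 2, moduli 1/7 + (1/42)*sqrt(1506) and -1/7 + (1/42)*sqrt(1506).
Branch term (2)*sqrt(1 - w/(1/6)): its argument vanishes at w = 1/6, a square-root branch point, modulus 1/6.
The radius of convergence is the smallest modulus among the singular points: 1/6.
The branch term is analytic at 1/7 - (1/42)*sqrt(1506) and contributes nothing to the residue; only the rational part matters.
The factor w**2 - 2*w/7 - 5/6 splits as (w - a)(w - a') with a = 1/7 - (1/42)*sqrt(1506), a' = 1/7 + (1/42)*sqrt(1506). At the order-2 pole a set g(w) = (w - a)^2*(rational part) = [17/20] / (w - a')^2.
Order-2 pole: residue = g'(a); g'(1/7 - (1/42)*sqrt(1506)) = (17493/2520040)*sqrt(1506), so the residue is (17493/2520040)*sqrt(1506).
The branch term is analytic at 1/7 + (1/42)*sqrt(1506) and contributes nothing to the residue; only the rational part matters.
The factor w**2 - 2*w/7 - 5/6 splits as (w - a)(w - a') with a = 1/7 + (1/42)*sqrt(1506), a' = 1/7 - (1/42)*sqrt(1506). At the order-2 pole a set g(w) = (w - a)^2*(rational part) = [17/20] / (w - a')^2.
Order-2 pole: residue = g'(a); g'(1/7 + (1/42)*sqrt(1506)) = -(17493/2520040)*sqrt(1506), so the residue is -(17493/2520040)*sqrt(1506).
List the singular points by increasing real part (a conjugate pair: the negative imaginary part first).

Radius of convergence at 0: 1/6.
At 1/7 - (1/42)*sqrt(1506): a pole of order 2; residue (17493/2520040)*sqrt(1506).
At 1/6: an algebraic (square-root) branch point.
At 1/7 + (1/42)*sqrt(1506): a pole of order 2; residue -(17493/2520040)*sqrt(1506).


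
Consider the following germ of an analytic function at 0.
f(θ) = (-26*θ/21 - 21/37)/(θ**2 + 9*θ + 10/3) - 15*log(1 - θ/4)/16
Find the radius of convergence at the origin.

Denominator factor (θ**2 + 9*θ + 10/3): discriminant 203/3, real irrational roots -9/2 + (1/6)*sqrt(609) and -9/2 - (1/6)*sqrt(609); poles of order 1, moduli 9/2 - (1/6)*sqrt(609) and 9/2 + (1/6)*sqrt(609).
Branch term (-15/16)*log(1 - θ/(4)): its argument vanishes at θ = 4, a logarithmic branch point, modulus 4.
The radius of convergence is the smallest modulus among the singular points: 9/2 - (1/6)*sqrt(609).

The radius of convergence is 9/2 - (1/6)*sqrt(609).
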